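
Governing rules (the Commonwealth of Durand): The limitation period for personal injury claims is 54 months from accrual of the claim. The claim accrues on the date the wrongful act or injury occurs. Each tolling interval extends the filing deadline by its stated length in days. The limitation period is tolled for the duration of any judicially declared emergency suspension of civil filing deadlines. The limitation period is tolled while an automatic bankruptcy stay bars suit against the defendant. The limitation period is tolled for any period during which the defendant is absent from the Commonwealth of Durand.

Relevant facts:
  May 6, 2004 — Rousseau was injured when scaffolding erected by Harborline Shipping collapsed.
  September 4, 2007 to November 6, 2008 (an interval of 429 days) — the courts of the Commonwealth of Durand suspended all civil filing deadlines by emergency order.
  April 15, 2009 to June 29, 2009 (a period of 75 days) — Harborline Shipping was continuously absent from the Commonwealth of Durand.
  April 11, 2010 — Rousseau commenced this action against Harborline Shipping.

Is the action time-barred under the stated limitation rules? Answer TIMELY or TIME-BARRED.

TIME-BARRED

The claim accrued on May 6, 2004, when the wrongful act occurred.
54 months from May 6, 2004 is November 6, 2008.
Because the emergency suspension of filing deadlines ran from September 4, 2007 to November 6, 2008, the deadline is extended by 429 days to January 9, 2010.
Because the defendant's absence from the jurisdiction ran from April 15, 2009 to June 29, 2009, the deadline is extended by 75 days to March 25, 2010.
The April 11, 2010 filing falls after the March 25, 2010 deadline; the claim is time-barred.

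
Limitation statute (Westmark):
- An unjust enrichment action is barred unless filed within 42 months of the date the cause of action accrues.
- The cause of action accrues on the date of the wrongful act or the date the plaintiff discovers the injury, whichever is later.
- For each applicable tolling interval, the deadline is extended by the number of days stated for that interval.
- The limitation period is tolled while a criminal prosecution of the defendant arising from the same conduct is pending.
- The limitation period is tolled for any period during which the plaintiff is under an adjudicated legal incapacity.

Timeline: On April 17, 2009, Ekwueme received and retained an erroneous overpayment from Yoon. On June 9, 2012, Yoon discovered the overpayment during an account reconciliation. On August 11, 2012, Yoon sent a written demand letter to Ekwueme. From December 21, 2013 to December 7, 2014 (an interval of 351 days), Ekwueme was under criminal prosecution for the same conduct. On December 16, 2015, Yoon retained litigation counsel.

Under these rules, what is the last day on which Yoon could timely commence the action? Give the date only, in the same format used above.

The claim accrued on June 9, 2012 — the later of the April 17, 2009 act and the June 9, 2012 discovery.
The untolled deadline — 42 months after June 9, 2012 — is December 9, 2015.
The pending criminal prosecution from December 21, 2013 to December 7, 2014 tolled the period for 351 days, extending the deadline to November 24, 2016.
The other events in the timeline have no effect on the limitation period under the stated rules.

November 24, 2016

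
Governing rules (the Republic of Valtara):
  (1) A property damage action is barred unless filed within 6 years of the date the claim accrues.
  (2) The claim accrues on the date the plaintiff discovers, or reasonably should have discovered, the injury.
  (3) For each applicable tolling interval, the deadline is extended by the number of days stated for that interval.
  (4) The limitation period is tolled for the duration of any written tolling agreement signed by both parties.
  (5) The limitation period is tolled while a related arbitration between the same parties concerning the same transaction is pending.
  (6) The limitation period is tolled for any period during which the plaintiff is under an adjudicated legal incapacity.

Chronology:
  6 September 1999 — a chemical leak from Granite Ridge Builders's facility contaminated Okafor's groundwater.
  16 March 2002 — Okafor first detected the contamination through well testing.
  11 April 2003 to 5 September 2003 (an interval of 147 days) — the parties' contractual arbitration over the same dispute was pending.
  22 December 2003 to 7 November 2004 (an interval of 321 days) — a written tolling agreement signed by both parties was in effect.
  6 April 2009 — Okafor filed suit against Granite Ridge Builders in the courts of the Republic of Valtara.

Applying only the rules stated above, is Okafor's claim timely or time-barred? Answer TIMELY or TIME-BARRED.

TIMELY

Under the discovery rule, the claim accrued on 16 March 2002, when Okafor discovered the injury — not on the 6 September 1999 date of the underlying act.
6 years from 16 March 2002 is 16 March 2008.
The pending related arbitration from 11 April 2003 to 5 September 2003 tolled the period for 147 days, extending the deadline to 10 August 2008.
Because the written tolling agreement ran from 22 December 2003 to 7 November 2004, the deadline is extended by 321 days to 27 June 2009.
The 6 April 2009 filing precedes the 27 June 2009 deadline; the claim is timely.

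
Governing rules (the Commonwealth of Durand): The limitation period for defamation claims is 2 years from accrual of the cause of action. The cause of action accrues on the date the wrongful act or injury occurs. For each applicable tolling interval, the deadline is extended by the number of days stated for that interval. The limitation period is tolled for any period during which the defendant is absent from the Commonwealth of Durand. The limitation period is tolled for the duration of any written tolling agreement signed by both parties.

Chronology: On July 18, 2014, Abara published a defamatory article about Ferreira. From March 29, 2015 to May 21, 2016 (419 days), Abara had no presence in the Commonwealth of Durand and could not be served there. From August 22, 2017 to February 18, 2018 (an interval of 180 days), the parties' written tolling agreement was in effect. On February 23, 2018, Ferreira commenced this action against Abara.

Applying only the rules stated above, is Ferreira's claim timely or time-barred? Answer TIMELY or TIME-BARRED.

TIMELY

The limitation period began to run on July 18, 2014.
2 years from July 18, 2014 is July 18, 2016.
The period was tolled for 419 days by the defendant's absence from the jurisdiction (March 29, 2015 to May 21, 2016), pushing the deadline to September 10, 2017.
The written tolling agreement from August 22, 2017 to February 18, 2018 tolled the period for 180 days, extending the deadline to March 9, 2018.
The February 23, 2018 filing precedes the March 9, 2018 deadline; the claim is timely.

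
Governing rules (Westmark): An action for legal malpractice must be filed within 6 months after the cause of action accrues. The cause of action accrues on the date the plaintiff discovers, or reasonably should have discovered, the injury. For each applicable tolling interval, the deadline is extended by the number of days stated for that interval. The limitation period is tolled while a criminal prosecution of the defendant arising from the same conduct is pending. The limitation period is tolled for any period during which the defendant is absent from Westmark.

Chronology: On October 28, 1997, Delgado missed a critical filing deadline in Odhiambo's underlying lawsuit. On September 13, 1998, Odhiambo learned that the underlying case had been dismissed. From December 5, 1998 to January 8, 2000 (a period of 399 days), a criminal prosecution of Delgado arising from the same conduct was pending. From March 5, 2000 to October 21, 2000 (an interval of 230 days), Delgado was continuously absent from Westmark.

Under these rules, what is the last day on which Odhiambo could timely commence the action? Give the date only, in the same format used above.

The claim did not accrue until Odhiambo discovered the injury on September 13, 1998; the October 28, 1997 act date does not start the clock under the stated rule.
The untolled deadline — 6 months after September 13, 1998 — is March 13, 1999.
Because the pending criminal prosecution ran from December 5, 1998 to January 8, 2000, the deadline is extended by 399 days to April 15, 2000.
The period was tolled for 230 days by the defendant's absence from the jurisdiction (March 5, 2000 to October 21, 2000), pushing the deadline to December 1, 2000.

December 1, 2000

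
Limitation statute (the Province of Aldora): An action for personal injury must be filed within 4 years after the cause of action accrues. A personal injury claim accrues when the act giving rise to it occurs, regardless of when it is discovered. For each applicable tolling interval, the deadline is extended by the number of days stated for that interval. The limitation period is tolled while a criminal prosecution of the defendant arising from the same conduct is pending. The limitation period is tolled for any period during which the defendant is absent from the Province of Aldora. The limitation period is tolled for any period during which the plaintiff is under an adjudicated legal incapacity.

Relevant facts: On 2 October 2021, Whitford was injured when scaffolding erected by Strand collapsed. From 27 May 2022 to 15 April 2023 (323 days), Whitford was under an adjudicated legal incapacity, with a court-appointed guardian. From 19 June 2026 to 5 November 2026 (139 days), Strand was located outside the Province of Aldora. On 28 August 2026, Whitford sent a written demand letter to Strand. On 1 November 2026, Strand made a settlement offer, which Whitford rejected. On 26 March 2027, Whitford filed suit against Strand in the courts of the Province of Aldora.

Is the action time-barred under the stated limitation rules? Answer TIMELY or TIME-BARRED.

The limitation period began to run on 2 October 2021.
4 years from 2 October 2021 is 2 October 2025.
Because the plaintiff's legal incapacity ran from 27 May 2022 to 15 April 2023, the deadline is extended by 323 days to 21 August 2026.
Because the defendant's absence from the jurisdiction ran from 19 June 2026 to 5 November 2026, the deadline is extended by 139 days to 7 January 2027.
None of the other events listed affects the running of the period under the stated rules.
Whitford filed on 26 March 2027, after the 7 January 2027 deadline, so the action is time-barred.

TIME-BARRED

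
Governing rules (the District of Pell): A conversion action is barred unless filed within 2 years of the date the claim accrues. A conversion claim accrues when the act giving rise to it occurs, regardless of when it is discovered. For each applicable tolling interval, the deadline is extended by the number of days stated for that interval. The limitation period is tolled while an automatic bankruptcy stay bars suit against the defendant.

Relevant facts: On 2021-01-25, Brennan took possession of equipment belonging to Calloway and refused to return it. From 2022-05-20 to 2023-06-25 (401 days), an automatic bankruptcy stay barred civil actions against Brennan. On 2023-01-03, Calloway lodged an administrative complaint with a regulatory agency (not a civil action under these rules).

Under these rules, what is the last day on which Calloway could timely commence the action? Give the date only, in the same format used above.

2024-03-01

The claim accrued on 2021-01-25, when the wrongful act occurred.
Adding the 2 years base period to 2021-01-25 gives a deadline of 2023-01-25, before any tolling.
The automatic bankruptcy stay from 2022-05-20 to 2023-06-25 tolled the period for 401 days, extending the deadline to 2024-03-01.
None of the other events listed affects the running of the period under the stated rules.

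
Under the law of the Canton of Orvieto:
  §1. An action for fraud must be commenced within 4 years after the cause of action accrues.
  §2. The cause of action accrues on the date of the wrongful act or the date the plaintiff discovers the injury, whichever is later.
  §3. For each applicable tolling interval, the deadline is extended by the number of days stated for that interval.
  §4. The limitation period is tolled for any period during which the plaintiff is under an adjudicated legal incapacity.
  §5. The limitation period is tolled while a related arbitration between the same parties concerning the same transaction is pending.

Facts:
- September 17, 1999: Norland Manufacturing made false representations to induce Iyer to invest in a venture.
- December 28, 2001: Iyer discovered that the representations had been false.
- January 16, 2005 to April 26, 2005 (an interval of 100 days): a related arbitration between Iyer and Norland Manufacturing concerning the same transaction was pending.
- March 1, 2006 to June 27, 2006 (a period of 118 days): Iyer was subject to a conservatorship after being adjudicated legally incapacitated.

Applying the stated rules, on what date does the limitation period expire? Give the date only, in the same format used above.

The claim accrued on December 28, 2001 — the later of the September 17, 1999 act and the December 28, 2001 discovery.
The untolled deadline — 4 years after December 28, 2001 — is December 28, 2005.
The period was tolled for 100 days by the pending related arbitration (January 16, 2005 to April 26, 2005), pushing the deadline to April 7, 2006.
The plaintiff's legal incapacity from March 1, 2006 to June 27, 2006 tolled the period for 118 days, extending the deadline to August 3, 2006.

August 3, 2006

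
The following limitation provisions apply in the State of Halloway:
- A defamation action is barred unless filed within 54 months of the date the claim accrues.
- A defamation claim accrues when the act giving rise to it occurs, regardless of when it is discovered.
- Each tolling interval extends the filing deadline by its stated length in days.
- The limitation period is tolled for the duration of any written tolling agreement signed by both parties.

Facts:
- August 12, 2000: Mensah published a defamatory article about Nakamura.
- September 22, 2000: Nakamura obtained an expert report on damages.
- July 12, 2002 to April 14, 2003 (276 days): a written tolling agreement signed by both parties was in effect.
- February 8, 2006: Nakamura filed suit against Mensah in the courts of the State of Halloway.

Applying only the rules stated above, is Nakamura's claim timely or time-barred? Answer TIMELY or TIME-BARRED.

The claim accrued on August 12, 2000, when the wrongful act occurred.
54 months from August 12, 2000 is February 12, 2005.
The period was tolled for 276 days by the written tolling agreement (July 12, 2002 to April 14, 2003), pushing the deadline to November 15, 2005.
Nothing else in the chronology tolls or restarts the period.
The February 8, 2006 filing falls after the November 15, 2005 deadline; the claim is time-barred.

TIME-BARRED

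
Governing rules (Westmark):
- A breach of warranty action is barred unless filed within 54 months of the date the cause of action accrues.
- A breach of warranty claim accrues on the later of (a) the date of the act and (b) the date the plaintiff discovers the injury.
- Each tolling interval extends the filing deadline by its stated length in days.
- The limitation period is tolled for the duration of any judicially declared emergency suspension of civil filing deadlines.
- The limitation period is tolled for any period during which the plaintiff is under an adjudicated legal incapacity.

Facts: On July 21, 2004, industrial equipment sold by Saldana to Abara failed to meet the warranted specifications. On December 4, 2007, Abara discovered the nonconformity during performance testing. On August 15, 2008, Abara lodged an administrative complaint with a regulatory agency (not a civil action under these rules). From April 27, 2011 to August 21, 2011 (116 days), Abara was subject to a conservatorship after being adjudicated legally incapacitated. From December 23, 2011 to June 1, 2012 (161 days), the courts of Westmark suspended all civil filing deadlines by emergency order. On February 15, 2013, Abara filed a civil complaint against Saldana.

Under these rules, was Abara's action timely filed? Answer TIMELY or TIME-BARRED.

Taking the later of the act (July 21, 2004) and discovery (December 4, 2007), the claim accrued on December 4, 2007.
The untolled deadline — 54 months after December 4, 2007 — is June 4, 2012.
The plaintiff's legal incapacity from April 27, 2011 to August 21, 2011 tolled the period for 116 days, extending the deadline to September 28, 2012.
The period was tolled for 161 days by the emergency suspension of filing deadlines (December 23, 2011 to June 1, 2012), pushing the deadline to March 8, 2013.
None of the other events listed affects the running of the period under the stated rules.
Abara filed on February 15, 2013, before the March 8, 2013 deadline, so the action is timely.

TIMELY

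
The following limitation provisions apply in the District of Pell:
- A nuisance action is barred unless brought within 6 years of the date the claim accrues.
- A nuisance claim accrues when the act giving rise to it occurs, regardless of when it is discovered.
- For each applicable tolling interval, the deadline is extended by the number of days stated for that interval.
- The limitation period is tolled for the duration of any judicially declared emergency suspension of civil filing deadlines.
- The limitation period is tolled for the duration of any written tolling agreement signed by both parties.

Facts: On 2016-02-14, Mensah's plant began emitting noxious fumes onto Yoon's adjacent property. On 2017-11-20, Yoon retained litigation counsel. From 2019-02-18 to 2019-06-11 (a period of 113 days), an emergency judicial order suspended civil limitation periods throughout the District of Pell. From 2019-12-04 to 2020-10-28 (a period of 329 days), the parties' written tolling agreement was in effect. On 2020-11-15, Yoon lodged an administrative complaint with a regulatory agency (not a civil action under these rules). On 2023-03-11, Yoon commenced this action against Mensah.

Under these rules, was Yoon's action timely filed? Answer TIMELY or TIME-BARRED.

The claim accrued on 2016-02-14, when the wrongful act occurred.
Adding the 6 years base period to 2016-02-14 gives a deadline of 2022-02-14, before any tolling.
The period was tolled for 113 days by the emergency suspension of filing deadlines (2019-02-18 to 2019-06-11), pushing the deadline to 2022-06-07.
The period was tolled for 329 days by the written tolling agreement (2019-12-04 to 2020-10-28), pushing the deadline to 2023-05-02.
None of the other events listed affects the running of the period under the stated rules.
Yoon filed on 2023-03-11, before the 2023-05-02 deadline, so the action is timely.

TIMELY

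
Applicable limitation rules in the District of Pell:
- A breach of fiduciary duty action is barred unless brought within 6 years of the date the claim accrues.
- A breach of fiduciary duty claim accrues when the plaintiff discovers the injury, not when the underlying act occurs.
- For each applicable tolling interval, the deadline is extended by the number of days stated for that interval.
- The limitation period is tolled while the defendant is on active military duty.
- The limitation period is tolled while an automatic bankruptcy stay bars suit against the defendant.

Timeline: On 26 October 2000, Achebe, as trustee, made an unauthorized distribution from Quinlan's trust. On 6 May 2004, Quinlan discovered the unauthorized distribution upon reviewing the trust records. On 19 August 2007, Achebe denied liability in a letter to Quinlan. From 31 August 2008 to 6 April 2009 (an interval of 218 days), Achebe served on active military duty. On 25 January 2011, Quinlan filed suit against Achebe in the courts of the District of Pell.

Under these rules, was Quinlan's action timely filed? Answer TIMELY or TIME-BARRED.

Accrual is tied to discovery, so the period began on 6 May 2004 rather than on 26 October 2000 when the act occurred.
Adding the 6 years base period to 6 May 2004 gives a deadline of 6 May 2010, before any tolling.
The defendant's active military service from 31 August 2008 to 6 April 2009 tolled the period for 218 days, extending the deadline to 10 December 2010.
None of the other events listed affects the running of the period under the stated rules.
Quinlan filed on 25 January 2011, after the 10 December 2010 deadline, so the action is time-barred.

TIME-BARRED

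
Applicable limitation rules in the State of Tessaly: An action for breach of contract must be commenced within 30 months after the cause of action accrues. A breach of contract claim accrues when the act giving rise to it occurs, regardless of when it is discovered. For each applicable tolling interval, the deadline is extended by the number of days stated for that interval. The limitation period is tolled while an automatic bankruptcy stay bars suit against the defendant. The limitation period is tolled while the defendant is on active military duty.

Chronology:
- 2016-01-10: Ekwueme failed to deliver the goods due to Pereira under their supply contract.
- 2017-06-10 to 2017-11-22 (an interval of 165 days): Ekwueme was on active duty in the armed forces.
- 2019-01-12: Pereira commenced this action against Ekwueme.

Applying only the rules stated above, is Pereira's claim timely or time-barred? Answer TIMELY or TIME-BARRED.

The cause of action accrued on 2016-01-10, the date of the act.
Adding the 30 months base period to 2016-01-10 gives a deadline of 2018-07-10, before any tolling.
The period was tolled for 165 days by the defendant's active military service (2017-06-10 to 2017-11-22), pushing the deadline to 2018-12-22.
Pereira filed on 2019-01-12, after the 2018-12-22 deadline, so the action is time-barred.

TIME-BARRED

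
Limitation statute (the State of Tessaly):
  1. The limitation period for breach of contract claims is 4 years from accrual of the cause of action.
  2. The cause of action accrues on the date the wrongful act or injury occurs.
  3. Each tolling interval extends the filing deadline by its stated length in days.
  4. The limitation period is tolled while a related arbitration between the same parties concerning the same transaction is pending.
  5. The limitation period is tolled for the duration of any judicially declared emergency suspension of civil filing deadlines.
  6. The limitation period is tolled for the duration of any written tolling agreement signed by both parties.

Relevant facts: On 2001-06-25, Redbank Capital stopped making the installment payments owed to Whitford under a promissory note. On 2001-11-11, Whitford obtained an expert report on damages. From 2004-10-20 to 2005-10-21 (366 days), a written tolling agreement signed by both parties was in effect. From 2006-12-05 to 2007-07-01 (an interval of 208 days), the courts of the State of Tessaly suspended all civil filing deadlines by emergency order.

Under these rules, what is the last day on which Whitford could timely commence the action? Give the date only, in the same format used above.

The limitation period began to run on 2001-06-25.
The untolled deadline — 4 years after 2001-06-25 — is 2005-06-25.
The period was tolled for 366 days by the written tolling agreement (2004-10-20 to 2005-10-21), pushing the deadline to 2006-06-26.
The emergency suspension of filing deadlines starting 2006-12-05 came too late — the period had run on 2006-06-26 — and so does not extend the deadline.
None of the other events listed affects the running of the period under the stated rules.

2006-06-26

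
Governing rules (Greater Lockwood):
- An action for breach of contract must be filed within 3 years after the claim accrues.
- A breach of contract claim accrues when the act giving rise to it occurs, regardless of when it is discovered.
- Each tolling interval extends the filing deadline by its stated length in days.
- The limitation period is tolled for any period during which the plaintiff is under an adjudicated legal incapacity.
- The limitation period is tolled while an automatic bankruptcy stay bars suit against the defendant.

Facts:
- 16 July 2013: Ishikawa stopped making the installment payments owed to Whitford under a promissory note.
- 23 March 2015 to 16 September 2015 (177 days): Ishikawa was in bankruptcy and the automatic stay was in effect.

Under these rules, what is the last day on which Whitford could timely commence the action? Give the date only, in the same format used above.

The claim accrued on 16 July 2013, the date of the act.
Adding the 3 years base period to 16 July 2013 gives a deadline of 16 July 2016, before any tolling.
The period was tolled for 177 days by the automatic bankruptcy stay (23 March 2015 to 16 September 2015), pushing the deadline to 9 January 2017.

9 January 2017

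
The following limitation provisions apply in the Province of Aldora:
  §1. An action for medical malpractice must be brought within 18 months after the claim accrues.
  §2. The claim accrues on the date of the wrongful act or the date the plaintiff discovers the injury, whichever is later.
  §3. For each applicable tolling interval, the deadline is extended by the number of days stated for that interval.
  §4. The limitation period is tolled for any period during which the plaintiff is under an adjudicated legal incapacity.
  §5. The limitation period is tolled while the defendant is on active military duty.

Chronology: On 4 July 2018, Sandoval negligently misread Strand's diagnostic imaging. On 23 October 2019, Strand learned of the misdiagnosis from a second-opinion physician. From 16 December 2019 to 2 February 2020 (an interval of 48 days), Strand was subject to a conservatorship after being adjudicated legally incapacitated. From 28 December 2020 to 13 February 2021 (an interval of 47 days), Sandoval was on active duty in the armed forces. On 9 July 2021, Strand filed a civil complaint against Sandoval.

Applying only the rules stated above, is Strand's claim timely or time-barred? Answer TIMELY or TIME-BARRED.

TIMELY

Because discovery on 23 October 2019 post-dates the 4 July 2018 act, accrual under the later-of rule falls on 23 October 2019.
The untolled deadline — 18 months after 23 October 2019 — is 23 April 2021.
Because the plaintiff's legal incapacity ran from 16 December 2019 to 2 February 2020, the deadline is extended by 48 days to 10 June 2021.
Because the defendant's active military service ran from 28 December 2020 to 13 February 2021, the deadline is extended by 47 days to 27 July 2021.
The 9 July 2021 filing precedes the 27 July 2021 deadline; the claim is timely.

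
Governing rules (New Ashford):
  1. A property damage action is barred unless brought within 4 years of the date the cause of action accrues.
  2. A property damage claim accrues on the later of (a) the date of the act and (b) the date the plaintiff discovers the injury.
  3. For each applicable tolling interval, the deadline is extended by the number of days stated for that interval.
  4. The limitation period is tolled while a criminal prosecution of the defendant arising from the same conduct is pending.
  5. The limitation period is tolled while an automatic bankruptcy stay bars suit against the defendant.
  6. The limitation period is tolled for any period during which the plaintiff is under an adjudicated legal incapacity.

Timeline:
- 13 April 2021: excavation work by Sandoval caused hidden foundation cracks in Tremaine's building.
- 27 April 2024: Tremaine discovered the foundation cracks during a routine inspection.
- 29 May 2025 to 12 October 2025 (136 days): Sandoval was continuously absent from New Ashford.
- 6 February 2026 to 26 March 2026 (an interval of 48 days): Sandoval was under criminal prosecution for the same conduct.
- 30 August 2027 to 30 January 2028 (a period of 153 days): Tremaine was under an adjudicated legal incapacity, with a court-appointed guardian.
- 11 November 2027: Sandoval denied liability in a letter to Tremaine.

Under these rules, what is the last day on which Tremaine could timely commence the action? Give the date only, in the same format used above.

14 November 2028

Taking the later of the act (13 April 2021) and discovery (27 April 2024), the claim accrued on 27 April 2024.
The untolled deadline — 4 years after 27 April 2024 — is 27 April 2028.
The pending criminal prosecution from 6 February 2026 to 26 March 2026 tolled the period for 48 days, extending the deadline to 14 June 2028.
The plaintiff's legal incapacity from 30 August 2027 to 30 January 2028 tolled the period for 153 days, extending the deadline to 14 November 2028.
No stated provision tolls the period for the defendant's absence, so the interval from 29 May 2025 to 12 October 2025 has no effect on the deadline.
Nothing else in the chronology tolls or restarts the period.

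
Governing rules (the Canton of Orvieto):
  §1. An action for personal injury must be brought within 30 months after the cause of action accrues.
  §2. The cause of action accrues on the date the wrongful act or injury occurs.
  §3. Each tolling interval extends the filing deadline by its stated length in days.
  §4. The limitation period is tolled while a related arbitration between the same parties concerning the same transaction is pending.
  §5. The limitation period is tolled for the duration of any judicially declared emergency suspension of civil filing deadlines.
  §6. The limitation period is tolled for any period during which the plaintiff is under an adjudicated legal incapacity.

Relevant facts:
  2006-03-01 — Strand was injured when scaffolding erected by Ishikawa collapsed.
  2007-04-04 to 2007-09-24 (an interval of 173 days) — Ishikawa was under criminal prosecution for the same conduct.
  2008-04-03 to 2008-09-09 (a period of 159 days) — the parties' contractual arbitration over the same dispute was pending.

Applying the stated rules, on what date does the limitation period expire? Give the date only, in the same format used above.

2009-02-07

The limitation period began to run on 2006-03-01.
30 months from 2006-03-01 is 2008-09-01.
The pending related arbitration from 2008-04-03 to 2008-09-09 tolled the period for 159 days, extending the deadline to 2009-02-07.
Although a criminal prosecution ran from 2007-04-04 to 2007-09-24, the stated rules do not make that a tolling event, so it is disregarded.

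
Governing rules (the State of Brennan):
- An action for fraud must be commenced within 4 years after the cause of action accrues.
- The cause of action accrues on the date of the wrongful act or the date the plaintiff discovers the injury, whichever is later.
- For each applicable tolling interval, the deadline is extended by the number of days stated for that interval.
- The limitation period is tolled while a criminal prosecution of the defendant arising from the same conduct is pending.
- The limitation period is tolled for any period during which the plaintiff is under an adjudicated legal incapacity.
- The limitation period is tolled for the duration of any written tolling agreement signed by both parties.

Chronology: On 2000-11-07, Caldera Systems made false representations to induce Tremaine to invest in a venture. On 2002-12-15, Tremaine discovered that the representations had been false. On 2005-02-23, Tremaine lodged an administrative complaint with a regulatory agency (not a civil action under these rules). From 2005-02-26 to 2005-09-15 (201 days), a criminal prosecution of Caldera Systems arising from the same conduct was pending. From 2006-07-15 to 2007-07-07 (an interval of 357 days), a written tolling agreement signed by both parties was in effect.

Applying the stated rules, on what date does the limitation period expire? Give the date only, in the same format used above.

2008-06-25

The claim accrued on 2002-12-15 — the later of the 2000-11-07 act and the 2002-12-15 discovery.
4 years from 2002-12-15 is 2006-12-15.
The pending criminal prosecution from 2005-02-26 to 2005-09-15 tolled the period for 201 days, extending the deadline to 2007-07-04.
The written tolling agreement from 2006-07-15 to 2007-07-07 tolled the period for 357 days, extending the deadline to 2008-06-25.
None of the other events listed affects the running of the period under the stated rules.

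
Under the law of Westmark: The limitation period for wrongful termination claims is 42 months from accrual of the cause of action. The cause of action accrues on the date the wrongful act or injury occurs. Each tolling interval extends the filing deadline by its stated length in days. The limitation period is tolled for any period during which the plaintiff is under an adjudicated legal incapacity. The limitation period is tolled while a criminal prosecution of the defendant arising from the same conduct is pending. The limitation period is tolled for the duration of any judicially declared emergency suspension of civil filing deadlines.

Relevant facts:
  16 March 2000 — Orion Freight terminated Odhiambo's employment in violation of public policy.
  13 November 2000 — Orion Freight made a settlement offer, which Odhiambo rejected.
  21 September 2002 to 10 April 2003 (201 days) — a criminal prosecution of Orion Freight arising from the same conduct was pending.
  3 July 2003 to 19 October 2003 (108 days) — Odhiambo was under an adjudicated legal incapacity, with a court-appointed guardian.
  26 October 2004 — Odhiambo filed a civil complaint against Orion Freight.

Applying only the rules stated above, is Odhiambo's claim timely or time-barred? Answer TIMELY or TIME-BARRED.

TIME-BARRED

The cause of action accrued on 16 March 2000, the date of the act.
Adding the 42 months base period to 16 March 2000 gives a deadline of 16 September 2003, before any tolling.
The period was tolled for 201 days by the pending criminal prosecution (21 September 2002 to 10 April 2003), pushing the deadline to 4 April 2004.
The period was tolled for 108 days by the plaintiff's legal incapacity (3 July 2003 to 19 October 2003), pushing the deadline to 21 July 2004.
None of the other events listed affects the running of the period under the stated rules.
Odhiambo filed on 26 October 2004, after the 21 July 2004 deadline, so the action is time-barred.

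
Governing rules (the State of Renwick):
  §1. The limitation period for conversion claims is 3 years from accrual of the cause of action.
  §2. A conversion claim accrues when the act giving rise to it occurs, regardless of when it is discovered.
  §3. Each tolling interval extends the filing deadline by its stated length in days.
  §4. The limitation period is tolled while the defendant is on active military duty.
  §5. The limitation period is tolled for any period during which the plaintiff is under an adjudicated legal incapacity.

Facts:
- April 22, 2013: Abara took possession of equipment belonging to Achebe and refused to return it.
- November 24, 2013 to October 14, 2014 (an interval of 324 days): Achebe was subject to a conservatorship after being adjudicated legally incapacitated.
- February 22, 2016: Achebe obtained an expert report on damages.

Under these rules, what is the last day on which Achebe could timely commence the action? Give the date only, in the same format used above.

The cause of action accrued on April 22, 2013, the date of the act.
3 years from April 22, 2013 is April 22, 2016.
Because the plaintiff's legal incapacity ran from November 24, 2013 to October 14, 2014, the deadline is extended by 324 days to March 12, 2017.
None of the other events listed affects the running of the period under the stated rules.

March 12, 2017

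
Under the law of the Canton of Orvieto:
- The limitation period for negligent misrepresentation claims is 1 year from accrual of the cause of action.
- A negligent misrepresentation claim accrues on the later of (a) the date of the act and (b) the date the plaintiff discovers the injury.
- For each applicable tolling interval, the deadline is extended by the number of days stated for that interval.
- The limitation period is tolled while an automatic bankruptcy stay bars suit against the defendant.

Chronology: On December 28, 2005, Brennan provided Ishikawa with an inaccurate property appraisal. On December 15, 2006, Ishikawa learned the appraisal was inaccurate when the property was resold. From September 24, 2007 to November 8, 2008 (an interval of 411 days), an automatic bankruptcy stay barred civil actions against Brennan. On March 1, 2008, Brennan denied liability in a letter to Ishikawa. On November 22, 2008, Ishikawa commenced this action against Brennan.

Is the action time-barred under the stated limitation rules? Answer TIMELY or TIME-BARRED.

Because discovery on December 15, 2006 post-dates the December 28, 2005 act, accrual under the later-of rule falls on December 15, 2006.
1 year from December 15, 2006 is December 15, 2007.
The automatic bankruptcy stay from September 24, 2007 to November 8, 2008 tolled the period for 411 days, extending the deadline to January 29, 2009.
Nothing else in the chronology tolls or restarts the period.
Ishikawa filed on November 22, 2008, before the January 29, 2009 deadline, so the action is timely.

TIMELY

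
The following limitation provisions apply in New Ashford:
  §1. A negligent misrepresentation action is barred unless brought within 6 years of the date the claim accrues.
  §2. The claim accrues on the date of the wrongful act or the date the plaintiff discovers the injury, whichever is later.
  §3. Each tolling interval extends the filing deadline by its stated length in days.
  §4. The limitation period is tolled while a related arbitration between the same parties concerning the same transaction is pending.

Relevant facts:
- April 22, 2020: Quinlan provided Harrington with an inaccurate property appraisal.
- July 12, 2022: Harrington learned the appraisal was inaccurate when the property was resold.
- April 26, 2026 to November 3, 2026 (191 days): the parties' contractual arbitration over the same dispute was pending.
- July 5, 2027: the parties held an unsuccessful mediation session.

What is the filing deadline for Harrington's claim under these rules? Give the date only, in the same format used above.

The claim accrued on July 12, 2022 — the later of the April 22, 2020 act and the July 12, 2022 discovery.
Adding the 6 years base period to July 12, 2022 gives a deadline of July 12, 2028, before any tolling.
The pending related arbitration from April 26, 2026 to November 3, 2026 tolled the period for 191 days, extending the deadline to January 19, 2029.
None of the other events listed affects the running of the period under the stated rules.

January 19, 2029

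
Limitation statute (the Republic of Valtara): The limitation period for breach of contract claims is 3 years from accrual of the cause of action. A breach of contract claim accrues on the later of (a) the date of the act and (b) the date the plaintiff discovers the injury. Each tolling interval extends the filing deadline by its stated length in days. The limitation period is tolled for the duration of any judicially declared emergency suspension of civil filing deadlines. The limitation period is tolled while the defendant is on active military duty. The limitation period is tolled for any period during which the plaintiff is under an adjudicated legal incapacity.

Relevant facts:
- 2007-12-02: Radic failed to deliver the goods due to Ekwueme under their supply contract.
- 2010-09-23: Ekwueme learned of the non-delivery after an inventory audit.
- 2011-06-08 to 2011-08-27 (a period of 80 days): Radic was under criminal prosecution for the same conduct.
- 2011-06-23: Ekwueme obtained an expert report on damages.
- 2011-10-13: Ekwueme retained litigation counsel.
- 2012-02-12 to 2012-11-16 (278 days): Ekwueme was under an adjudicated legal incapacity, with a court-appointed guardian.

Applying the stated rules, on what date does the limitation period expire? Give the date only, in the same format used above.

Because discovery on 2010-09-23 post-dates the 2007-12-02 act, accrual under the later-of rule falls on 2010-09-23.
3 years from 2010-09-23 is 2013-09-23.
The plaintiff's legal incapacity from 2012-02-12 to 2012-11-16 tolled the period for 278 days, extending the deadline to 2014-06-28.
Although a criminal prosecution ran from 2011-06-08 to 2011-08-27, the stated rules do not make that a tolling event, so it is disregarded.
The other events in the timeline have no effect on the limitation period under the stated rules.

2014-06-28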